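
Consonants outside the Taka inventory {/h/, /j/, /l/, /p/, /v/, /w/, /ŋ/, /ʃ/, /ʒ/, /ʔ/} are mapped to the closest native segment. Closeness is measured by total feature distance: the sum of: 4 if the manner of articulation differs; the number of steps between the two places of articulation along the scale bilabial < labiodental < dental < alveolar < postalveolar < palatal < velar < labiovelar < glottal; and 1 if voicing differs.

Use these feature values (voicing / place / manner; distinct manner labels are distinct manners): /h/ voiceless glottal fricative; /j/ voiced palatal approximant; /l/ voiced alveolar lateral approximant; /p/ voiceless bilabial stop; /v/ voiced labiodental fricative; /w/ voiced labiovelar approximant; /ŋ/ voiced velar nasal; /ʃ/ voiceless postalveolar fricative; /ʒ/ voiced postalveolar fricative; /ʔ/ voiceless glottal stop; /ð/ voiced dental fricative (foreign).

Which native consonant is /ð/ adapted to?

v

/v/ is closest: same manner (fricative), place distance 1 (dental→labiodental), same voicing; total 1. Next closest is /ʒ/ at distance 2.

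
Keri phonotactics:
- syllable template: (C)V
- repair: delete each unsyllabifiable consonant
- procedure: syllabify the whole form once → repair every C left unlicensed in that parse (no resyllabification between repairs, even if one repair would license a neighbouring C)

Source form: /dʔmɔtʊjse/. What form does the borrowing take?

mɔtʊse

Under (C)V, the unsyllabifiable consonants are /d/, /ʔ/, /j/ (no codas are permitted; onsets are limited to one consonant).
Deletion applies to /d/, /ʔ/, /j/.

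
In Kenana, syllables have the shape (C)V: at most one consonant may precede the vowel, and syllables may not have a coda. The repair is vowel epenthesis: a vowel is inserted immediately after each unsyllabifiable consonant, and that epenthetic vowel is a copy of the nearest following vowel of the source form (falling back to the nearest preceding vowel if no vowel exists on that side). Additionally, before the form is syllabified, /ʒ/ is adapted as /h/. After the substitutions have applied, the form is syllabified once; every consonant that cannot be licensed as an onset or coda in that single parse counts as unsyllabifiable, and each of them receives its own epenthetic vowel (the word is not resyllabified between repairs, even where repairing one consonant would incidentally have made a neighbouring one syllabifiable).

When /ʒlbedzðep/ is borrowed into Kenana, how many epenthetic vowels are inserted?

5

After substitution the input is /hlbedzðep/.
The unsyllabifiable consonants are /h/, /l/, /d/, /z/, /p/; each receives one epenthetic vowel.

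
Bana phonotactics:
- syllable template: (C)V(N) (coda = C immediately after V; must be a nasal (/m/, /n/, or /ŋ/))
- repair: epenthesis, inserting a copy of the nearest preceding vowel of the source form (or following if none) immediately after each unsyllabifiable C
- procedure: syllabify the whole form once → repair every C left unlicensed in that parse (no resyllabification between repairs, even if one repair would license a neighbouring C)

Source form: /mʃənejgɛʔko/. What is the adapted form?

məʃənejegɛʔɛko

Under (C)V(N), the unsyllabifiable consonants are /m/, /j/, /ʔ/ (only a nasal (/m/, /n/, or /ŋ/) is licensed in coda position; onsets are limited to one consonant).
Epenthesis after each stranded consonant: /m/ → /mə/, /j/ → /je/, /ʔ/ → /ʔɛ/.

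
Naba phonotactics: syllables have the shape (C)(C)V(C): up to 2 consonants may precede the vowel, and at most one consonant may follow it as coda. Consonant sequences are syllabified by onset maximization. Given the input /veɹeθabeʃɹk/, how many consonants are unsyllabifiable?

2

Under (C)(C)V(C), the unsyllabifiable consonants are /ɹ/, /k/ (at most one coda consonant is licensed; onsets may contain at most 2 consonants).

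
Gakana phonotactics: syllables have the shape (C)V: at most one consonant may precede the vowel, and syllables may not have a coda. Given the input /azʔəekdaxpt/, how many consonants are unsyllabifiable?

Under (C)V, the unsyllabifiable consonants are /z/, /k/, /x/, /p/, /t/ (no codas are permitted; onsets are limited to one consonant).

5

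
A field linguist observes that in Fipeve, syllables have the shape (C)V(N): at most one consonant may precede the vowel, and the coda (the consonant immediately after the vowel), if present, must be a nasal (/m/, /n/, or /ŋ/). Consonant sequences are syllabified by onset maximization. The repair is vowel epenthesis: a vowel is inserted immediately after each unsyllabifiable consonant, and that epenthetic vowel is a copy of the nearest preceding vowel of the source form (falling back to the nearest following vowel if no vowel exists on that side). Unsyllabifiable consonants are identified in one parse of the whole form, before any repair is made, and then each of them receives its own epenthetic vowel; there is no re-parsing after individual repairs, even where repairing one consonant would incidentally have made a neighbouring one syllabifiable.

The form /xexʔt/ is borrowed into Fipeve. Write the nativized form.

The consonants /x/, /ʔ/, /t/ cannot be parsed into a legal (C)V(N) syllable (only a nasal (/m/, /n/, or /ŋ/) is licensed in coda position; onsets are limited to one consonant).
Each unlicensed consonant becomes the onset of a new syllable: /x/ → /xe/, /ʔ/ → /ʔe/, /t/ → /te/.

xexeʔete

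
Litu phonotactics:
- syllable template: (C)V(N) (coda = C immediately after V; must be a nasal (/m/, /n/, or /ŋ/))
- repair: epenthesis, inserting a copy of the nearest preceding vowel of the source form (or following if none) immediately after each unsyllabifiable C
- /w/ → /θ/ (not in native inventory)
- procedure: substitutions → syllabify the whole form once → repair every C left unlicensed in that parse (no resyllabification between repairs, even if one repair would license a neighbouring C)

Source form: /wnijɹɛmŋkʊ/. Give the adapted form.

Substitution: /w/ → /θ/, giving /θnijɹɛmŋkʊ/.
Under (C)V(N), the unsyllabifiable consonants are /θ/, /j/, /ŋ/ (only a nasal (/m/, /n/, or /ŋ/) is licensed in coda position; onsets are limited to one consonant).
Epenthesis after each stranded consonant: /θ/ → /θi/, /j/ → /ji/, /ŋ/ → /ŋɛ/.

θinijiɹɛmŋɛkʊ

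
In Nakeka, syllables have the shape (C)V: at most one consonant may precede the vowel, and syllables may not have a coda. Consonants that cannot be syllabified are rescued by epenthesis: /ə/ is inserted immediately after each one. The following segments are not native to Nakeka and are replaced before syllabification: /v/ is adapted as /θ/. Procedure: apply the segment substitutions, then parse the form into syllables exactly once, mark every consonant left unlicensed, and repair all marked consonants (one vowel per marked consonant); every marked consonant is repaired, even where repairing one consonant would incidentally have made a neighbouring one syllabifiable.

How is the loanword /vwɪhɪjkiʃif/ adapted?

θəwɪhɪjəkiʃifə

Substitution: /v/ → /θ/, giving /θwɪhɪjkiʃif/.
Under (C)V, the unsyllabifiable consonants are /θ/, /j/, /f/ (no codas are permitted; onsets are limited to one consonant).
Epenthesis after each stranded consonant: /θ/ → /θə/, /j/ → /jə/, /f/ → /fə/.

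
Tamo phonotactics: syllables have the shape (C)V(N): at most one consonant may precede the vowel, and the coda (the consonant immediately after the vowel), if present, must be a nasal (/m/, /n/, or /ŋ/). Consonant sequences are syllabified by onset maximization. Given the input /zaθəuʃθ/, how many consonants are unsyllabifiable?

2

Syllabifying with onset maximization leaves /ʃ/, /θ/ stranded (only a nasal (/m/, /n/, or /ŋ/) is licensed in coda position; onsets are limited to one consonant).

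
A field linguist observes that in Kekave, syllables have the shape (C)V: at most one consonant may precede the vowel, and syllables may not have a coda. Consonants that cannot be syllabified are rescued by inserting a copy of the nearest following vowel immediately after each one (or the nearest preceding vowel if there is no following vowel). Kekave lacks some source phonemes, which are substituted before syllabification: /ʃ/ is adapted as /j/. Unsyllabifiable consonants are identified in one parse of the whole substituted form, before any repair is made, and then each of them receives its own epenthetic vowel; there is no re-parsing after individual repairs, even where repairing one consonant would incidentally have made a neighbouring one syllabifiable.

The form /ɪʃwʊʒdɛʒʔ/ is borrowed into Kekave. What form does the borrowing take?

ɪjʊwʊʒɛdɛʒɛʔɛ

Substitution: /ʃ/ → /j/, giving /ɪjwʊʒdɛʒʔ/.
Syllabifying with onset maximization leaves /j/, /ʒ/, /ʒ/, /ʔ/ stranded (no codas are permitted; onsets are limited to one consonant).
Each unlicensed consonant becomes the onset of a new syllable: /j/ → /jʊ/, /ʒ/ → /ʒɛ/, /ʒ/ → /ʒɛ/, /ʔ/ → /ʔɛ/.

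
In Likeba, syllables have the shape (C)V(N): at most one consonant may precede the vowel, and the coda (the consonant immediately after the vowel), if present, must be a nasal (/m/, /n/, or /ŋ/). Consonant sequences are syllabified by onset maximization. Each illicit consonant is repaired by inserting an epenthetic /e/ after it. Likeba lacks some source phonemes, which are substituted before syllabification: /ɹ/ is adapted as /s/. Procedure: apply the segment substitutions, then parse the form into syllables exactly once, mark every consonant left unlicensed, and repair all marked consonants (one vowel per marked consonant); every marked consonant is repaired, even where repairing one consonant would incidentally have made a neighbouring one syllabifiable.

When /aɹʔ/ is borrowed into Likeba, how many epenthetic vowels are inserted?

2

After substitution the input is /asʔ/.
The unsyllabifiable consonants are /s/, /ʔ/; each receives one epenthetic vowel.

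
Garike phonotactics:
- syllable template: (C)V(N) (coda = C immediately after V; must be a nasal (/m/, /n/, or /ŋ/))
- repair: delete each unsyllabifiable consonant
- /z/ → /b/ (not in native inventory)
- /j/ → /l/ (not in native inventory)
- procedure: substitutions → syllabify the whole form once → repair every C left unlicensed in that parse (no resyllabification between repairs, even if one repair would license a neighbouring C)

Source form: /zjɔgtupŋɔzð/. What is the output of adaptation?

lɔtuŋɔ

Substitution: /z/ → /b/, /j/ → /l/, giving /blɔgtupŋɔbð/.
The consonants /b/, /g/, /p/, /b/, /ð/ cannot be parsed into a legal (C)V(N) syllable (only a nasal (/m/, /n/, or /ŋ/) is licensed in coda position; onsets are limited to one consonant).
Deletion applies to /b/, /g/, /p/, /b/, /ð/.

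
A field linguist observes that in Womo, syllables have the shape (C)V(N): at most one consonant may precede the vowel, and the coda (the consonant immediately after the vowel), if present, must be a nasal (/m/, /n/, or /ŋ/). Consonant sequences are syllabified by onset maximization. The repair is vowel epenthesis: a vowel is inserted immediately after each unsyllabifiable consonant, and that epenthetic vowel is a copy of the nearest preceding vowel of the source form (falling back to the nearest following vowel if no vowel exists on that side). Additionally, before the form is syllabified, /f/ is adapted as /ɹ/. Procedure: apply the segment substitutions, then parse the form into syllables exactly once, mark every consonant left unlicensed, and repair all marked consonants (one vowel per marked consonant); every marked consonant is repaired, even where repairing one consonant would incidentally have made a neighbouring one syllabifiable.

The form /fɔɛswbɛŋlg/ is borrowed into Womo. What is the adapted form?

ɹɔɛsɛwɛbɛŋlɛgɛ

Substitution: /f/ → /ɹ/, giving /ɹɔɛswbɛŋlg/.
Under (C)V(N), the unsyllabifiable consonants are /s/, /w/, /l/, /g/ (only a nasal (/m/, /n/, or /ŋ/) is licensed in coda position; onsets are limited to one consonant).
Inserting the epenthetic vowel yields /s/ → /sɛ/, /w/ → /wɛ/, /l/ → /lɛ/, /g/ → /gɛ/.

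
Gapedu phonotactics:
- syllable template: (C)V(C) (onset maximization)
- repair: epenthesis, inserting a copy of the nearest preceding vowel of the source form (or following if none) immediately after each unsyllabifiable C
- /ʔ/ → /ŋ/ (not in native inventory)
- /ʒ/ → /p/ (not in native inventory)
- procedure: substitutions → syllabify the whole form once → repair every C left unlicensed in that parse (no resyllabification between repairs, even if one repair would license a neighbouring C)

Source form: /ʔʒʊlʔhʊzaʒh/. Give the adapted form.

Substitution: /ʔ/ → /ŋ/, /ʒ/ → /p/, giving /ŋpʊlŋhʊzaph/.
The consonants /ŋ/, /ŋ/, /h/ cannot be parsed into a legal (C)V(C) syllable (at most one coda consonant is licensed; onsets are limited to one consonant).
Inserting the epenthetic vowel yields /ŋ/ → /ŋʊ/, /ŋ/ → /ŋʊ/, /h/ → /ha/.

ŋʊpʊlŋʊhʊzapha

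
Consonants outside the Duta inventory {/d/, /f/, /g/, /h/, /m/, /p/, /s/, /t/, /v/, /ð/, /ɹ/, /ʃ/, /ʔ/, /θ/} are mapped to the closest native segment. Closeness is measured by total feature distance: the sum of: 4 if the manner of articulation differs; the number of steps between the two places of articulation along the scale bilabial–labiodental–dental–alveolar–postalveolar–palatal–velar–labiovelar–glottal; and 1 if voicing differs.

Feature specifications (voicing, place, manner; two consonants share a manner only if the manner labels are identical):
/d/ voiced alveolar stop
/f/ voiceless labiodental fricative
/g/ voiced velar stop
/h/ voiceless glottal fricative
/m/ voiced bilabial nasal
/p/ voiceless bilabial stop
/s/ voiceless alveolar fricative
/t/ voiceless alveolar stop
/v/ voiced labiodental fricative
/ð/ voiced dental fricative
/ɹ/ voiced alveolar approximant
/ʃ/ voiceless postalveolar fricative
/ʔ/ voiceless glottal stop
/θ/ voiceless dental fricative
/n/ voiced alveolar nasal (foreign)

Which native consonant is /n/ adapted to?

m

/m/ is closest: same manner (nasal), place distance 3 (alveolar→bilabial), same voicing; total 3. Next closest is /d/ at distance 4.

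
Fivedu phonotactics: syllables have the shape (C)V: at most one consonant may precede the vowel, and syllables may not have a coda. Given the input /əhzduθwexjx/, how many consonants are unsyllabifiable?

Syllabifying with onset maximization leaves /h/, /z/, /θ/, /x/, /j/, /x/ stranded (no codas are permitted; onsets are limited to one consonant).

6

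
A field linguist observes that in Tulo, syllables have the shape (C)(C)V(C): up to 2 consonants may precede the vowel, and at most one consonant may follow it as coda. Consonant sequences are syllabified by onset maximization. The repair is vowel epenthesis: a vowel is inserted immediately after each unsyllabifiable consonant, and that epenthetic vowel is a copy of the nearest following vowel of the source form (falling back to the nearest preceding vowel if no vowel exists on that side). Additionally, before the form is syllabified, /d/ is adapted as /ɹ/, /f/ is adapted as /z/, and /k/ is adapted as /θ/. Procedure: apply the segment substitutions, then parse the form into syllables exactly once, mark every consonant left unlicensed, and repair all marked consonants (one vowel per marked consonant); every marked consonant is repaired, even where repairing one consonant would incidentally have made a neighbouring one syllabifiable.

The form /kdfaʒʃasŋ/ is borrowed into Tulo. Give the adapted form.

Substitution: /k/ → /θ/, /d/ → /ɹ/, /f/ → /z/, giving /θɹzaʒʃasŋ/.
Under (C)(C)V(C), the unsyllabifiable consonants are /θ/, /ŋ/ (at most one coda consonant is licensed; onsets may contain at most 2 consonants).
Inserting the epenthetic vowel yields /θ/ → /θa/, /ŋ/ → /ŋa/.

θaɹzaʒʃasŋa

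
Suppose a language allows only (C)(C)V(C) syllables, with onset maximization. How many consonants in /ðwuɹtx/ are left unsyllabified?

2

Under (C)(C)V(C), the unsyllabifiable consonants are /t/, /x/ (at most one coda consonant is licensed; onsets may contain at most 2 consonants).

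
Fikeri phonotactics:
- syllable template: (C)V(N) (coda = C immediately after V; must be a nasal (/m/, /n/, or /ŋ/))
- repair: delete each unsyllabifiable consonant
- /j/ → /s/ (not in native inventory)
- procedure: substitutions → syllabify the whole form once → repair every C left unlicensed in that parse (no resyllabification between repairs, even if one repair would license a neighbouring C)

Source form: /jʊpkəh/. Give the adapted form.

sʊkə

Substitution: /j/ → /s/, giving /sʊpkəh/.
Under (C)V(N), the unsyllabifiable consonants are /p/, /h/ (only a nasal (/m/, /n/, or /ŋ/) is licensed in coda position; onsets are limited to one consonant).
Deletion applies to /p/, /h/.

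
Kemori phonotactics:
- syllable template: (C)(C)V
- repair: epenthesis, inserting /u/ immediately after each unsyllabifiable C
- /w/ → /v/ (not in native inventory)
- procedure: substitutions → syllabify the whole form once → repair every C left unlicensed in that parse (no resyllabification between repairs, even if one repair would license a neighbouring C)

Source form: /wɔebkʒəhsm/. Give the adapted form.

Substitution: /w/ → /v/, giving /vɔebkʒəhsm/.
Under (C)(C)V, the unsyllabifiable consonants are /b/, /h/, /s/, /m/ (no codas are permitted; onsets may contain at most 2 consonants).
Each unlicensed consonant becomes the onset of a new syllable: /b/ → /bu/, /h/ → /hu/, /s/ → /su/, /m/ → /mu/.

vɔebukʒəhusumu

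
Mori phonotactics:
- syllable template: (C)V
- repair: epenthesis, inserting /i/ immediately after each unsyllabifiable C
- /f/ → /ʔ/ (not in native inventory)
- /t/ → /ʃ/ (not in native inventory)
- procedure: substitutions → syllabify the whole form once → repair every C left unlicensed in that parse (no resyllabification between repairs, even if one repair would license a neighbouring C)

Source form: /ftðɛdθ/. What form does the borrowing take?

Substitution: /f/ → /ʔ/, /t/ → /ʃ/, giving /ʔʃðɛdθ/.
The consonants /ʔ/, /ʃ/, /d/, /θ/ cannot be parsed into a legal (C)V syllable (no codas are permitted; onsets are limited to one consonant).
Inserting the epenthetic vowel yields /ʔ/ → /ʔi/, /ʃ/ → /ʃi/, /d/ → /di/, /θ/ → /θi/.

ʔiʃiðɛdiθi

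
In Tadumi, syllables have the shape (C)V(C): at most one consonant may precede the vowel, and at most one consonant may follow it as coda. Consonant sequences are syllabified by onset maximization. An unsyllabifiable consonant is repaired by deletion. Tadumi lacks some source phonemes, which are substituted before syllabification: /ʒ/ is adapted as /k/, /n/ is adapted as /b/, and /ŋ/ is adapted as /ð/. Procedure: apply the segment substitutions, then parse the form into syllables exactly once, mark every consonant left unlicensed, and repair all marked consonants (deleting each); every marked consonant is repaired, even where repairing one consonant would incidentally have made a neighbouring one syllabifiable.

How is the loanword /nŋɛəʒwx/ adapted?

ðɛək

Substitution: /n/ → /b/, /ŋ/ → /ð/, /ʒ/ → /k/, giving /bðɛəkwx/.
The consonants /b/, /w/, /x/ cannot be parsed into a legal (C)V(C) syllable (at most one coda consonant is licensed; onsets are limited to one consonant).
Deletion applies to /b/, /w/, /x/.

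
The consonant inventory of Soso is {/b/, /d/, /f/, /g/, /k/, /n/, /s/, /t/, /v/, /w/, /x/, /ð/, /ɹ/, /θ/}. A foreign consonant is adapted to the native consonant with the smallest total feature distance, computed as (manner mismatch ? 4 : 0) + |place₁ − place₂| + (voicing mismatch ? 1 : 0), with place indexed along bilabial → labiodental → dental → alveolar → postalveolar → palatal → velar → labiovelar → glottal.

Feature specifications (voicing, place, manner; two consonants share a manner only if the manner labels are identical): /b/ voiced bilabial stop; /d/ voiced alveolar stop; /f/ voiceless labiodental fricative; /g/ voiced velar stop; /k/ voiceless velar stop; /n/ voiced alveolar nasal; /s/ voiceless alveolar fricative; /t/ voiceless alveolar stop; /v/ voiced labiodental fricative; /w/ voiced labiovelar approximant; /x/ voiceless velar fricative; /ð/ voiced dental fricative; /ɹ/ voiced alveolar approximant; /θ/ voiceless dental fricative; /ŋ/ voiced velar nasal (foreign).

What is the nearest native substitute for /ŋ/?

n

/n/ is closest: same manner (nasal), place distance 3 (velar→alveolar), same voicing; total 3. Next closest is /g/ at distance 4.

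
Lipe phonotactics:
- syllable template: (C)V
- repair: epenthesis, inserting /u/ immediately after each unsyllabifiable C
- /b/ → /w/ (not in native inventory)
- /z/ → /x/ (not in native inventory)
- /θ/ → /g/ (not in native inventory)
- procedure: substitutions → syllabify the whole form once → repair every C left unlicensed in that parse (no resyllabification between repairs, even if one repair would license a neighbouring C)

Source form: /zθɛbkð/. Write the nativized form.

Substitution: /z/ → /x/, /θ/ → /g/, /b/ → /w/, giving /xgɛwkð/.
Under (C)V, the unsyllabifiable consonants are /x/, /w/, /k/, /ð/ (no codas are permitted; onsets are limited to one consonant).
Inserting the epenthetic vowel yields /x/ → /xu/, /w/ → /wu/, /k/ → /ku/, /ð/ → /ðu/.

xugɛwukuðu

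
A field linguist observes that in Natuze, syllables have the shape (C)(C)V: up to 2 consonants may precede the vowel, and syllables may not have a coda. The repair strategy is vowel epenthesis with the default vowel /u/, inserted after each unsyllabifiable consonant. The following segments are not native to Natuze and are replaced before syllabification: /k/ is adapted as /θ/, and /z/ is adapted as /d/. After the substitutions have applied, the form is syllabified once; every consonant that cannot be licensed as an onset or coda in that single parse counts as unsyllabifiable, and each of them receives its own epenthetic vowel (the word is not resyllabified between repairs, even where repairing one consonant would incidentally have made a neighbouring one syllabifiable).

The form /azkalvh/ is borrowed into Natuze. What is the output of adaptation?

Substitution: /z/ → /d/, /k/ → /θ/, giving /adθalvh/.
Syllabifying with onset maximization leaves /l/, /v/, /h/ stranded (no codas are permitted; onsets may contain at most 2 consonants).
Inserting the epenthetic vowel yields /l/ → /lu/, /v/ → /vu/, /h/ → /hu/.

adθaluvuhu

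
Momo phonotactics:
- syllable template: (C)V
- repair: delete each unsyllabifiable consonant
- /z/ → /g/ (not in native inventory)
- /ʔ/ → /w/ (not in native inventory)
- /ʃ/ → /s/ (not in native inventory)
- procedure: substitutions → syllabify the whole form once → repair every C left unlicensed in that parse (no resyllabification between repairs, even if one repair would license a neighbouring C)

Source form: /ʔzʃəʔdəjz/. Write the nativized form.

sədə

Substitution: /ʔ/ → /w/, /z/ → /g/, /ʃ/ → /s/, giving /wgsəwdəjg/.
Syllabifying with onset maximization leaves /w/, /g/, /w/, /j/, /g/ stranded (no codas are permitted; onsets are limited to one consonant).
Deleting the stranded consonants removes /w/, /g/, /w/, /j/, /g/.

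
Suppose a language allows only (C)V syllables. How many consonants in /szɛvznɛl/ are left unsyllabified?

Under (C)V, the unsyllabifiable consonants are /s/, /v/, /z/, /l/ (no codas are permitted; onsets are limited to one consonant).

4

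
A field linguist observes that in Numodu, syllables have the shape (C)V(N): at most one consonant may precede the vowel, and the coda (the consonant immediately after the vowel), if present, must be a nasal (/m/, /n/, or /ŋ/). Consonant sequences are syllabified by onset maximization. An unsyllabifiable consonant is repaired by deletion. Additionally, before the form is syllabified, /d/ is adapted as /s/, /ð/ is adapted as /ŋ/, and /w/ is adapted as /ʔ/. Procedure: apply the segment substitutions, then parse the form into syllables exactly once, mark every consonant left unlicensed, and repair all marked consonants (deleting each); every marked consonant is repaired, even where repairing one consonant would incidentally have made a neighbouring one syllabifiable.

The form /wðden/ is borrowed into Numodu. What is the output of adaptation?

sen

Substitution: /w/ → /ʔ/, /ð/ → /ŋ/, /d/ → /s/, giving /ʔŋsen/.
Under (C)V(N), the unsyllabifiable consonants are /ʔ/, /ŋ/ (only a nasal (/m/, /n/, or /ŋ/) is licensed in coda position; onsets are limited to one consonant).
Deletion applies to /ʔ/, /ŋ/.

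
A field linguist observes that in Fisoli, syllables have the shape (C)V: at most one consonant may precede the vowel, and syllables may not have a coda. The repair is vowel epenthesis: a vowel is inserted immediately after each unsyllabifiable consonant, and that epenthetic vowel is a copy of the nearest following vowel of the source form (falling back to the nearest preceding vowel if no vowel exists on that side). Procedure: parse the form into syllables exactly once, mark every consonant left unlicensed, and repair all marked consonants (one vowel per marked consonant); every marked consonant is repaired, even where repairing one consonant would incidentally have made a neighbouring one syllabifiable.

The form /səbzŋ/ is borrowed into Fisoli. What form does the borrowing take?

Under (C)V, the unsyllabifiable consonants are /b/, /z/, /ŋ/ (no codas are permitted; onsets are limited to one consonant).
Epenthesis after each stranded consonant: /b/ → /bə/, /z/ → /zə/, /ŋ/ → /ŋə/.

səbəzəŋə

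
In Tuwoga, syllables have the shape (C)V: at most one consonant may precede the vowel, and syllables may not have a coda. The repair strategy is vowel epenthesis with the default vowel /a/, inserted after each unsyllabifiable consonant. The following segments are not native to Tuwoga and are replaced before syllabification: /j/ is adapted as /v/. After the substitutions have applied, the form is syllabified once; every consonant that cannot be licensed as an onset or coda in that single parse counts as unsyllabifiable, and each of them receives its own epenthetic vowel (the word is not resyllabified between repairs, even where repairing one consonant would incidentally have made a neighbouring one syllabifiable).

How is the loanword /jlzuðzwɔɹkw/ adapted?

Substitution: /j/ → /v/, giving /vlzuðzwɔɹkw/.
Under (C)V, the unsyllabifiable consonants are /v/, /l/, /ð/, /z/, /ɹ/, /k/, /w/ (no codas are permitted; onsets are limited to one consonant).
Each unlicensed consonant becomes the onset of a new syllable: /v/ → /va/, /l/ → /la/, /ð/ → /ða/, /z/ → /za/, /ɹ/ → /ɹa/, /k/ → /ka/, /w/ → /wa/.

valazuðazawɔɹakawa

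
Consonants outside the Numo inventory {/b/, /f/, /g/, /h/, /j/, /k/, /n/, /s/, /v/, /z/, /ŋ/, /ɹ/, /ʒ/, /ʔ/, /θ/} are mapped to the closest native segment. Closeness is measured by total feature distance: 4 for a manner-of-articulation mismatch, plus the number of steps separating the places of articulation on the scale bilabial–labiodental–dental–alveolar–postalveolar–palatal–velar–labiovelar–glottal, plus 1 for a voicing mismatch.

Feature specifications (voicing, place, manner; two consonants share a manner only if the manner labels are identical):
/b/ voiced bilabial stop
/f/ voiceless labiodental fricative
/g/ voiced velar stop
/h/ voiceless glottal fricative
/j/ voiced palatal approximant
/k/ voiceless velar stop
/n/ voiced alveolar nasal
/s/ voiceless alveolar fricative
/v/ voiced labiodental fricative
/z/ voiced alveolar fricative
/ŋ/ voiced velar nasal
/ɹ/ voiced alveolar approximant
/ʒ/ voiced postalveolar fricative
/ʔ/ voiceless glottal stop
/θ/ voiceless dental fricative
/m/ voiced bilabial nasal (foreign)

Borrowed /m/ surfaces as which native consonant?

/n/ is closest: same manner (nasal), place distance 3 (bilabial→alveolar), same voicing; total 3. Next closest is /b/ at distance 4.

n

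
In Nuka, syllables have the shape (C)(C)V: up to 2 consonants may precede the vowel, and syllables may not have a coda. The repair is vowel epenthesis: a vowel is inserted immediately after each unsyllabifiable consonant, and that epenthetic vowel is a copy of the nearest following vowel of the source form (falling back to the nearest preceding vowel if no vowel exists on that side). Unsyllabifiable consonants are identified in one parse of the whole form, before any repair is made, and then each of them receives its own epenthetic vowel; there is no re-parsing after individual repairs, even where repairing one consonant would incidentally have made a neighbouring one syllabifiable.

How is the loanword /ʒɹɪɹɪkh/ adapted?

ʒɹɪɹɪkɪhɪ

Under (C)(C)V, the unsyllabifiable consonants are /k/, /h/ (no codas are permitted; onsets may contain at most 2 consonants).
Each unlicensed consonant becomes the onset of a new syllable: /k/ → /kɪ/, /h/ → /hɪ/.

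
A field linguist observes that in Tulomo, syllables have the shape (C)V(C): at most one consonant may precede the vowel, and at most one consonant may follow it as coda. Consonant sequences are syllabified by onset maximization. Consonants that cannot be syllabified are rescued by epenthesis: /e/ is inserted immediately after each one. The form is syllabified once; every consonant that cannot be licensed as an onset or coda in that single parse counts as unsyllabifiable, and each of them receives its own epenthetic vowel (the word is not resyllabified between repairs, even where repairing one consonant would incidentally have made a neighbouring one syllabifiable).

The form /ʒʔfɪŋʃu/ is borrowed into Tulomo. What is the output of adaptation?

Under (C)V(C), the unsyllabifiable consonants are /ʒ/, /ʔ/ (at most one coda consonant is licensed; onsets are limited to one consonant).
Inserting the epenthetic vowel yields /ʒ/ → /ʒe/, /ʔ/ → /ʔe/.

ʒeʔefɪŋʃu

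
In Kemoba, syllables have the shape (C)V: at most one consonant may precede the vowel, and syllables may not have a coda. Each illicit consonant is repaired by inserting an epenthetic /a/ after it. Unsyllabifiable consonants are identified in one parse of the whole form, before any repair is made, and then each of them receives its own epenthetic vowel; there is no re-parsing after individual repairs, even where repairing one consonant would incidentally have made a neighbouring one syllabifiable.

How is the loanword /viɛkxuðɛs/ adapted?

Syllabifying with onset maximization leaves /k/, /s/ stranded (no codas are permitted; onsets are limited to one consonant).
Inserting the epenthetic vowel yields /k/ → /ka/, /s/ → /sa/.

viɛkaxuðɛsa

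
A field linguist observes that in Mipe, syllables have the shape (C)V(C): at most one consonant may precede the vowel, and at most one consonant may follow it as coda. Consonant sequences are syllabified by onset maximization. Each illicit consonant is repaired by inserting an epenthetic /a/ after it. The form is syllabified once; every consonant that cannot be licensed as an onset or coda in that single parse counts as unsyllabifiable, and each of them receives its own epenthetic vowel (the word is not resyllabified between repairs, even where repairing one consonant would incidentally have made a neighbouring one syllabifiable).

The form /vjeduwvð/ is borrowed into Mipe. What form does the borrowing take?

vajeduwvaða

Syllabifying with onset maximization leaves /v/, /v/, /ð/ stranded (at most one coda consonant is licensed; onsets are limited to one consonant).
Each unlicensed consonant becomes the onset of a new syllable: /v/ → /va/, /v/ → /va/, /ð/ → /ða/.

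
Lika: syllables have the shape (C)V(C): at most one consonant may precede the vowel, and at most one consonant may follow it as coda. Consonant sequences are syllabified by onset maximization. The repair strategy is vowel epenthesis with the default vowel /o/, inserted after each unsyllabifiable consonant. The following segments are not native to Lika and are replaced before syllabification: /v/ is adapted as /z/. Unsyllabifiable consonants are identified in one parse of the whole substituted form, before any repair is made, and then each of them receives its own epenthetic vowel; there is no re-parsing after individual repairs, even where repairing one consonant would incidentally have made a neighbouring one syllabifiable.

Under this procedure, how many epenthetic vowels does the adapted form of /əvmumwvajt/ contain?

2

After substitution the input is /əzmumwzajt/.
The unsyllabifiable consonants are /w/, /t/; each receives one epenthetic vowel.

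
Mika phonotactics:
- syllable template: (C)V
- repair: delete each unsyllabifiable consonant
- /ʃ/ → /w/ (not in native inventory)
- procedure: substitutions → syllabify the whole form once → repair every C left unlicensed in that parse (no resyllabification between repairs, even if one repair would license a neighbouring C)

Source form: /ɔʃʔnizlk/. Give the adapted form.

Substitution: /ʃ/ → /w/, giving /ɔwʔnizlk/.
Syllabifying with onset maximization leaves /w/, /ʔ/, /z/, /l/, /k/ stranded (no codas are permitted; onsets are limited to one consonant).
Each unlicensed consonant is deleted: /w/, /ʔ/, /z/, /l/, /k/.

ɔni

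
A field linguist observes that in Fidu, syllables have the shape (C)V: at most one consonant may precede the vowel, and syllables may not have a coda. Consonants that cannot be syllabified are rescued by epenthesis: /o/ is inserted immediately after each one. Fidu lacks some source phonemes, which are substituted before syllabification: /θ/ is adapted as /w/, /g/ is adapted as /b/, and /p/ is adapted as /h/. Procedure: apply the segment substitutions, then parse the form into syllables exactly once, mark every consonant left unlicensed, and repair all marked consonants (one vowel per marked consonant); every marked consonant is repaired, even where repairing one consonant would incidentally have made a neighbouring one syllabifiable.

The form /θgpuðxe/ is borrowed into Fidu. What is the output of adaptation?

Substitution: /θ/ → /w/, /g/ → /b/, /p/ → /h/, giving /wbhuðxe/.
The consonants /w/, /b/, /ð/ cannot be parsed into a legal (C)V syllable (no codas are permitted; onsets are limited to one consonant).
Epenthesis after each stranded consonant: /w/ → /wo/, /b/ → /bo/, /ð/ → /ðo/.

wobohuðoxe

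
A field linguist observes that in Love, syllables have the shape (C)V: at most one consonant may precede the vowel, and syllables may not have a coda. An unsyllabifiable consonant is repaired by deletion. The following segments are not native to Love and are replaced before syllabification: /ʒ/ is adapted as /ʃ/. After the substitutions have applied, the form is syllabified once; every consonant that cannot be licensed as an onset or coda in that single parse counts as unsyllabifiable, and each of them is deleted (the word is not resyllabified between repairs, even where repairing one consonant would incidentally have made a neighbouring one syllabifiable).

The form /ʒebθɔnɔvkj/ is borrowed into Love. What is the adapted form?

Substitution: /ʒ/ → /ʃ/, giving /ʃebθɔnɔvkj/.
Under (C)V, the unsyllabifiable consonants are /b/, /v/, /k/, /j/ (no codas are permitted; onsets are limited to one consonant).
Each unlicensed consonant is deleted: /b/, /v/, /k/, /j/.

ʃeθɔnɔ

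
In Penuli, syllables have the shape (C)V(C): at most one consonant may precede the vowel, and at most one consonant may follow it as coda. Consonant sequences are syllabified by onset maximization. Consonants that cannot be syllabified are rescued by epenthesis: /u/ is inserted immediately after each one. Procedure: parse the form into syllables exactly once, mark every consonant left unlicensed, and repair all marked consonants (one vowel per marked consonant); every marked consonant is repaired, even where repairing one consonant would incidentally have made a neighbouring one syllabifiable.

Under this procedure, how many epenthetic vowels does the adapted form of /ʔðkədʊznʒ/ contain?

4

The unsyllabifiable consonants are /ʔ/, /ð/, /n/, /ʒ/; each receives one epenthetic vowel.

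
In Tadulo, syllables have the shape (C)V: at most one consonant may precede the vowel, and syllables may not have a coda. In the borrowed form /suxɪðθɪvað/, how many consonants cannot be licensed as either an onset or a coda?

2

Under (C)V, the unsyllabifiable consonants are /ð/, /ð/ (no codas are permitted; onsets are limited to one consonant).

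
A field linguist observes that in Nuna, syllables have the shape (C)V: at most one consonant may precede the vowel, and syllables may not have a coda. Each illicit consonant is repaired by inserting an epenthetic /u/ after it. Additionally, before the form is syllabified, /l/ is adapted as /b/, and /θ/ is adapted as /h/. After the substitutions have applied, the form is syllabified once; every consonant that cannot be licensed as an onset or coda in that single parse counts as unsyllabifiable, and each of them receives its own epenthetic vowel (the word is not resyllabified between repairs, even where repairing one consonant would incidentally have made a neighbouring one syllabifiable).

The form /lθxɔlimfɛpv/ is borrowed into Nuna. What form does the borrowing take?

buhuxɔbimufɛpuvu

Substitution: /l/ → /b/, /θ/ → /h/, giving /bhxɔbimfɛpv/.
Syllabifying with onset maximization leaves /b/, /h/, /m/, /p/, /v/ stranded (no codas are permitted; onsets are limited to one consonant).
Each unlicensed consonant becomes the onset of a new syllable: /b/ → /bu/, /h/ → /hu/, /m/ → /mu/, /p/ → /pu/, /v/ → /vu/.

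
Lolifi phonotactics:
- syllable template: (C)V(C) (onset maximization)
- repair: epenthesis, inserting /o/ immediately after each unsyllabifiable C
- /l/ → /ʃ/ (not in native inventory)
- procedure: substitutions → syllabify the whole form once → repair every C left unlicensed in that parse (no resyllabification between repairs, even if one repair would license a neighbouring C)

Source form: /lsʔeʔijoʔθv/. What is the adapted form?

ʃosoʔeʔijoʔθovo

Substitution: /l/ → /ʃ/, giving /ʃsʔeʔijoʔθv/.
The consonants /ʃ/, /s/, /θ/, /v/ cannot be parsed into a legal (C)V(C) syllable (at most one coda consonant is licensed; onsets are limited to one consonant).
Inserting the epenthetic vowel yields /ʃ/ → /ʃo/, /s/ → /so/, /θ/ → /θo/, /v/ → /vo/.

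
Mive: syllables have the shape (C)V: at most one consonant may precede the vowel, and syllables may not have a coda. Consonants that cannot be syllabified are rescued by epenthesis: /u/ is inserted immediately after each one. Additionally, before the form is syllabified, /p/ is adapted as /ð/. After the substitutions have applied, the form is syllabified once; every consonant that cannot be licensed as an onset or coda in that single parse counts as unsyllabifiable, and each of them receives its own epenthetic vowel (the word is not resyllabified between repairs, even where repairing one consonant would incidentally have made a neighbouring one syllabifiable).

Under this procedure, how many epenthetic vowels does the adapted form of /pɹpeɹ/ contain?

3

After substitution the input is /ðɹðeɹ/.
The unsyllabifiable consonants are /ð/, /ɹ/, /ɹ/; each receives one epenthetic vowel.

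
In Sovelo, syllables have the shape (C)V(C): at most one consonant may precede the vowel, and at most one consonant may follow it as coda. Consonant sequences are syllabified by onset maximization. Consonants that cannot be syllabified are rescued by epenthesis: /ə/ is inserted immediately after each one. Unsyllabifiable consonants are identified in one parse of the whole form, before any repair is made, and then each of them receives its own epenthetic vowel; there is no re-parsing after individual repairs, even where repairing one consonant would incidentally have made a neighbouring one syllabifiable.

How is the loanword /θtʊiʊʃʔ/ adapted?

θətʊiʊʃʔə

The consonants /θ/, /ʔ/ cannot be parsed into a legal (C)V(C) syllable (at most one coda consonant is licensed; onsets are limited to one consonant).
Inserting the epenthetic vowel yields /θ/ → /θə/, /ʔ/ → /ʔə/.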